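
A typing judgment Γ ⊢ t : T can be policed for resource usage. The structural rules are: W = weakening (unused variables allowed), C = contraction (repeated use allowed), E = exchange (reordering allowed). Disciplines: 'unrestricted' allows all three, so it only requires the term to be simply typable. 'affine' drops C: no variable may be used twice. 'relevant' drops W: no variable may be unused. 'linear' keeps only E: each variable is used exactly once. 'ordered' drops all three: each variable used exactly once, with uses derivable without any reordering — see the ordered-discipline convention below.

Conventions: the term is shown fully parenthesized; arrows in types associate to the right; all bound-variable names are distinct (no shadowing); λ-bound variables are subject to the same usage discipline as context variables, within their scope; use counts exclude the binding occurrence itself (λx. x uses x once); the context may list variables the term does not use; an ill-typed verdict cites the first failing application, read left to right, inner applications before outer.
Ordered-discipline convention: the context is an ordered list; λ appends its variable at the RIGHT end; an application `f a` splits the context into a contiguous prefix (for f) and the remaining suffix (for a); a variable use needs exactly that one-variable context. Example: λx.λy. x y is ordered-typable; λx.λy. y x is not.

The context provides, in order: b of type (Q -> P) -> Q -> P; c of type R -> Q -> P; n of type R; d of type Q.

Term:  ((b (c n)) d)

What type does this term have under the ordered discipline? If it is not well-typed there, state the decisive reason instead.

term : P
counts: b=1, c=1, n=1, d=1
order of uses: b, c, n, d
typing: ✓ — P
per-discipline verdicts: ordered ✓ | linear ✓ | affine ✓ | relevant ✓ | unrestricted ✓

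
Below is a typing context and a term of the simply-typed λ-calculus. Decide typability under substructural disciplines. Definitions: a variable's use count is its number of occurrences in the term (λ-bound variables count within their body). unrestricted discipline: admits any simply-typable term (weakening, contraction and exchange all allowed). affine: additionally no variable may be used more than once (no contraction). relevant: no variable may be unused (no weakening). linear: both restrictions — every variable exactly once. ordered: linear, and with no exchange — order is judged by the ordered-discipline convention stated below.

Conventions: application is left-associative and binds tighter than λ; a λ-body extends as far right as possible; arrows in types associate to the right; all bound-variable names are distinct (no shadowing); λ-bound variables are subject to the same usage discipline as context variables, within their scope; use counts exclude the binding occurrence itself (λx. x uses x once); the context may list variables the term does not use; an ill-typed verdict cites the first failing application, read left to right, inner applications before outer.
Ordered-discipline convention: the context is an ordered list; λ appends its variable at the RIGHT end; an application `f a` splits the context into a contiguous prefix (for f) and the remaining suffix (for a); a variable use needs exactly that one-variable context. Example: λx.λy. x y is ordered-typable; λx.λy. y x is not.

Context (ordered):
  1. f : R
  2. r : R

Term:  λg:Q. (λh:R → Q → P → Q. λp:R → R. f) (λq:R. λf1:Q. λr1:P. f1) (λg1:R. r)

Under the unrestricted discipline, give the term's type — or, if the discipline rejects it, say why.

term : Q → R
usage: f ×1; r ×1; g (λ-bound) ×0; h (λ-bound) ×0; p (λ-bound) ×0; q (λ-bound) ×0; f1 (λ-bound) ×1; r1 (λ-bound) ×0; g1 (λ-bound) ×0
order of uses: f, f1, r
typing: well-typed at Q → R
across the five disciplines: ordered ✗, linear ✗, affine ✓, relevant ✗, unrestricted ✓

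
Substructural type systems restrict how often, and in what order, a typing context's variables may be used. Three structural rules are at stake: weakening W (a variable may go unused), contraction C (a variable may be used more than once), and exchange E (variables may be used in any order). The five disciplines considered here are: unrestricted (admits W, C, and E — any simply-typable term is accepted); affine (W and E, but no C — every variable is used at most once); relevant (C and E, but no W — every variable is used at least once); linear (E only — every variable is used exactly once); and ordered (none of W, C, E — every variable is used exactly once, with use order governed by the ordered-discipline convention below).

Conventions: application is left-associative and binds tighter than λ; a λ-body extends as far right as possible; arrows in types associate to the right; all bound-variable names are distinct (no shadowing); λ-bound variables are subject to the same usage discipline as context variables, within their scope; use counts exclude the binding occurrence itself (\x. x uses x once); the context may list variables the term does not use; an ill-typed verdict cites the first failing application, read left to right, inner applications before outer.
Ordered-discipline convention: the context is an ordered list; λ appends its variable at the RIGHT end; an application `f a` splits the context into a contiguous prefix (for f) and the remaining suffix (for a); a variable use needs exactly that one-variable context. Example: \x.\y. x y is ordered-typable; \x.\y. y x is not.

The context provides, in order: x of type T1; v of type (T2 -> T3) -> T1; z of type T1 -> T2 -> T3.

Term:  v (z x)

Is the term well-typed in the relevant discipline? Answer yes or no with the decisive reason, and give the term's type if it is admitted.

yes — x, v, z: all used, weakening unneeded; term : T1
counts: x: 1; v: 1; z: 1
order of uses: v, z, x
typing: the term checks, with type T1
summary: ordered ✗; linear ✓; affine ✓; relevant ✓; unrestricted ✓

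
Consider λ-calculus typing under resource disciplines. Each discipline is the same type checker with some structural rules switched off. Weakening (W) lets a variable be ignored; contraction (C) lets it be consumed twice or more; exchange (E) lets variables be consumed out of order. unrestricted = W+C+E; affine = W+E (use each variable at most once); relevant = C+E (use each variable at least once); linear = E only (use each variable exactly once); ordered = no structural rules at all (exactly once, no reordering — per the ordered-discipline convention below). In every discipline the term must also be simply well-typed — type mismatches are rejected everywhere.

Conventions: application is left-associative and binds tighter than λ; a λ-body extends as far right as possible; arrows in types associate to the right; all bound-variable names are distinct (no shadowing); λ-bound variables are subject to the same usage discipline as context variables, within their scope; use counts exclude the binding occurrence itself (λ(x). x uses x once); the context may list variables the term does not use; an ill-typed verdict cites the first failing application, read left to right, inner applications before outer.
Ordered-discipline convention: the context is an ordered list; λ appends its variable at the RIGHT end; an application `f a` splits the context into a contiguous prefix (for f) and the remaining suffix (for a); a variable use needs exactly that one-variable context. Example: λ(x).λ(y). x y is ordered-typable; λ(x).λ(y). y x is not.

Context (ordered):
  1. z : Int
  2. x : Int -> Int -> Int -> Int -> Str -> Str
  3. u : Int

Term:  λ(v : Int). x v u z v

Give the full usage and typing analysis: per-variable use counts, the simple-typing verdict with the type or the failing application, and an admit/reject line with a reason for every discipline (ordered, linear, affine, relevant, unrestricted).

usage: z: 1; x: 1; u: 1; v (λ-bound): 2
use order (left to right): x, v, u, z, v
typing: well-typed at Int -> Str -> Str
ordered ✗ (uses contraction: v ×2)
linear ✗ (uses contraction: v ×2)
affine ✗ (uses contraction: v ×2)
relevant ✓ (z, x, u, v: all used, weakening unneeded)
unrestricted ✓ (typability at Int -> Str -> Str is all that's needed)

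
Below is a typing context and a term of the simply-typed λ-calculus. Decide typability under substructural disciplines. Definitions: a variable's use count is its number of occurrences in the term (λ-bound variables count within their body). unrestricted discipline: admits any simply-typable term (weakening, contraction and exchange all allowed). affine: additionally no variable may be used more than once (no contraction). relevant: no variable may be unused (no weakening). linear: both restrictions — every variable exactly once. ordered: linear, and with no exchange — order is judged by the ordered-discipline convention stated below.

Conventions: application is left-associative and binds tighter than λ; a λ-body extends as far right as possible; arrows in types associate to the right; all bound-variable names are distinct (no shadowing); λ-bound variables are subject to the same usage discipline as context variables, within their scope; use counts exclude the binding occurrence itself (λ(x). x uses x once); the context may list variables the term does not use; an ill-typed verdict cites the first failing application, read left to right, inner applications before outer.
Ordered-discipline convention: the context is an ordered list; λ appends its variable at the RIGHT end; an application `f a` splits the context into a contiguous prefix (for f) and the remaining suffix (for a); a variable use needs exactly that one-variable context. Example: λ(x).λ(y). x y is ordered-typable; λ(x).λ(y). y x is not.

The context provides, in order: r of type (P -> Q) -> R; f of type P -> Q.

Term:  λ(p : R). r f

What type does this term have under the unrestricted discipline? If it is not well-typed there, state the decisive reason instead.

term : R -> R
usage: r ×1, f ×1, p (bound) ×0
left-to-right use order: r, f
typing: well-typed at R -> R
all disciplines: ordered ✗, linear ✗, affine ✓, relevant ✗, unrestricted ✓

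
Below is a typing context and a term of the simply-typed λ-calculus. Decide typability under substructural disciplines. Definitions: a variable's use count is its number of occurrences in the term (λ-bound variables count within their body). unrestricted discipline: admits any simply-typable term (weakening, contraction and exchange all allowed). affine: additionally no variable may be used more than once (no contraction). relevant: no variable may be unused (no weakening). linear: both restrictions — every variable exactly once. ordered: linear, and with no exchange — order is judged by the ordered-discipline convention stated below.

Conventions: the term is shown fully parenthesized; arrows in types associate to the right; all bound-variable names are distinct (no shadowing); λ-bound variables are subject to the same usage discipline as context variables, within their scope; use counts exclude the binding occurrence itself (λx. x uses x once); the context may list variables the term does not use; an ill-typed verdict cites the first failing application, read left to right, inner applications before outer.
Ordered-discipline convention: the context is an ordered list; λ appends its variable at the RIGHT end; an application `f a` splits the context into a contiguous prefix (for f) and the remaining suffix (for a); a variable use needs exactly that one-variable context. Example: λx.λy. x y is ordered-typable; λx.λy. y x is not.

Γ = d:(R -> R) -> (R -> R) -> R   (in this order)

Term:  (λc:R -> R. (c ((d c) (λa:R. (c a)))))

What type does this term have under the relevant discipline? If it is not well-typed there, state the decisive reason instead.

term : (R -> R) -> R
variable uses: d: 1; c (λ-bound): 3; a (λ-bound): 1
use order (left to right): c, d, c, c, a
typing: well-typed at (R -> R) -> R
summary: ordered ✗; linear ✗; affine ✗; relevant ✓; unrestricted ✓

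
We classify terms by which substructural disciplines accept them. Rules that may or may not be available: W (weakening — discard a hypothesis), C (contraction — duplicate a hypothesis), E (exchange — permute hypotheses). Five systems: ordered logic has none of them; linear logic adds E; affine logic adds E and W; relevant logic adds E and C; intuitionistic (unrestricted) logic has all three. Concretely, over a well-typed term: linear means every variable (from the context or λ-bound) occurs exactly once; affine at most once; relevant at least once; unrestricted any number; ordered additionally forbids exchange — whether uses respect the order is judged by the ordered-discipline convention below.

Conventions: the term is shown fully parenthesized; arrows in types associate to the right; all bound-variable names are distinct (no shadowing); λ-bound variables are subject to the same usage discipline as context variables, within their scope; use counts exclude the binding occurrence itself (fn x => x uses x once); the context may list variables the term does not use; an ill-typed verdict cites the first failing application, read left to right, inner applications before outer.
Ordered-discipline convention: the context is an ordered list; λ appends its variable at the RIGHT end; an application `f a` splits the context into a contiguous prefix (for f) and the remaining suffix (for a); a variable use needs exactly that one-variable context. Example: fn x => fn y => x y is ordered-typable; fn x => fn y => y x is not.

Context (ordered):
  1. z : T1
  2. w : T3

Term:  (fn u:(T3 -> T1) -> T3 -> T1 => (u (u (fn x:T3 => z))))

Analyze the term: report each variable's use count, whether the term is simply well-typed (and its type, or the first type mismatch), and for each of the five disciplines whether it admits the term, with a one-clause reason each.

use counts: z=1; w=0; u (bound)=2; x (bound)=0
use order (left to right): u, u, z
typing: well-typed at ((T3 -> T1) -> T3 -> T1) -> T3 -> T1
ordered ✗ (repeated use of u ×2; w, x never used (weakening))
linear ✗ (repeated use of u ×2; w, x never used (weakening))
affine ✗ (repeated use of u ×2)
relevant ✗ (w, x never used (weakening))
unrestricted ✓ (typability at ((T3 -> T1) -> T3 -> T1) -> T3 -> T1 is all that's needed)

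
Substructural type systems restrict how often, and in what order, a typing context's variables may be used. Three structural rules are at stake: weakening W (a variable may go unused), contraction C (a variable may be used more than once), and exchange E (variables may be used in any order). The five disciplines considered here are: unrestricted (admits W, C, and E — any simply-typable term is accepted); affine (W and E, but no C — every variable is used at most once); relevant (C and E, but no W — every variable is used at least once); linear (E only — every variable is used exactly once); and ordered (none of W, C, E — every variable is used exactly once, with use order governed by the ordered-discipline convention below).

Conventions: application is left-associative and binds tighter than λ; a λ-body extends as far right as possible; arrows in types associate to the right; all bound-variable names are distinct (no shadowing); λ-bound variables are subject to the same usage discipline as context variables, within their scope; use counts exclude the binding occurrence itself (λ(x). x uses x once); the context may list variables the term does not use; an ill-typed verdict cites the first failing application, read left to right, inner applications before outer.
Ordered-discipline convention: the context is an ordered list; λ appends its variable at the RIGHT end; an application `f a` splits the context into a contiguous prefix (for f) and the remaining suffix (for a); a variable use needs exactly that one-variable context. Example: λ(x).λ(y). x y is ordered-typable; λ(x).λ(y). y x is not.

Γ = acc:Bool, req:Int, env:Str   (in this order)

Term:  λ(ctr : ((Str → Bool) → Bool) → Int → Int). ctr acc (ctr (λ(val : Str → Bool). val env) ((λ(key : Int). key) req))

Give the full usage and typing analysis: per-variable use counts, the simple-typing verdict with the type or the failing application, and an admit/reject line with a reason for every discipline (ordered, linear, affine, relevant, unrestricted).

use counts: acc: 1; req: 1; env: 1; ctr (λ-bound): 2; val (λ-bound): 1; key (λ-bound): 1
order of uses: ctr, acc, ctr, val, env, key, req
typing: ill-typed: an application expects (Str → Bool) → Bool but receives Bool
ordered ✗ (a type mismatch blocks all five)
linear ✗ (the type mismatch rejects it)
affine ✗ (not simply typable)
relevant ✗ (fails simple typing)
unrestricted ✗ (a type mismatch blocks all five)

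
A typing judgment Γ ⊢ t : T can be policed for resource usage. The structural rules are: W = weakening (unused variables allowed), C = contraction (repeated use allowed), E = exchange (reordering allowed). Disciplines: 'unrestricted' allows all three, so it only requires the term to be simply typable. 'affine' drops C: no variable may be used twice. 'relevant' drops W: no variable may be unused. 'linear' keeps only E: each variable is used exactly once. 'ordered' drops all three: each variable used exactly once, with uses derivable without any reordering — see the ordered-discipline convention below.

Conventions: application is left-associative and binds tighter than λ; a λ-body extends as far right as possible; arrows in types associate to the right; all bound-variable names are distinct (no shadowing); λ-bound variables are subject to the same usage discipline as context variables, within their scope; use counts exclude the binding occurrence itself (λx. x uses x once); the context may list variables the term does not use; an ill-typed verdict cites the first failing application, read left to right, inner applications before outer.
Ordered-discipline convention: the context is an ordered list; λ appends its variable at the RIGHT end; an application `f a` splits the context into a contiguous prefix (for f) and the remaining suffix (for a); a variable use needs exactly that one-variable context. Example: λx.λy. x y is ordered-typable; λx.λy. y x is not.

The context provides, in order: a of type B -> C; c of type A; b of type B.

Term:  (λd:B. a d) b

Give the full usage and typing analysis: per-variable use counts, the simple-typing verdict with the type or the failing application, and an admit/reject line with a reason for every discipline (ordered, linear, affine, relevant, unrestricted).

counts: a: 1×; c: 0×; b: 1×; d [bound]: 1×
use order (left to right): a, d, b
typing: well-typed — term : C
ordered ✗ (unused: c — weakening required)
linear ✗ (unused: c — weakening required)
affine ✓ (none of a, c, b, d used more than once)
relevant ✗ (unused: c — weakening required)
unrestricted ✓ (well-typed at C; no restrictions here)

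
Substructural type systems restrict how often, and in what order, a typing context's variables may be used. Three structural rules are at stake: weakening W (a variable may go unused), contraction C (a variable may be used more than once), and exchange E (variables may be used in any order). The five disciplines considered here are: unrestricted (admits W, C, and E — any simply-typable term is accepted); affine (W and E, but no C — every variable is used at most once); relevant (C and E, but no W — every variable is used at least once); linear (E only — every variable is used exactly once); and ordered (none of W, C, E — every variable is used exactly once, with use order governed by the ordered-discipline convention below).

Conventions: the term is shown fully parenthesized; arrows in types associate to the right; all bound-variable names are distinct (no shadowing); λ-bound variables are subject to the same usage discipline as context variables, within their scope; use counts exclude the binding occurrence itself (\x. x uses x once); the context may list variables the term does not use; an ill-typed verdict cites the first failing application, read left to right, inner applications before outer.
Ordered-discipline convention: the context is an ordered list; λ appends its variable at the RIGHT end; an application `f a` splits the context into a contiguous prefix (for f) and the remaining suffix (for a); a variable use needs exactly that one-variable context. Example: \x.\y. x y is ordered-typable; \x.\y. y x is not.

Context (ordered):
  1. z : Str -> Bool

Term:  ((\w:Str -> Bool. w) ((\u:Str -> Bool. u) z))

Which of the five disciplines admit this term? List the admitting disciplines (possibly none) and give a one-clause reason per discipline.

admitting disciplines: ordered, linear, affine, relevant, unrestricted
variable uses: z: 1, w (bound): 1, u (bound): 1
use order (left to right): w, u, z
typing: well-typed — term : Str -> Bool
ordered: ✓, z, w, u: once each, no exchange needed
linear: ✓, z, w, u: one use apiece
affine: ✓, at most one use each (z, w, u)
relevant: ✓, none of z, w, u goes unused
unrestricted: ✓, typability at Str -> Bool is all that's needed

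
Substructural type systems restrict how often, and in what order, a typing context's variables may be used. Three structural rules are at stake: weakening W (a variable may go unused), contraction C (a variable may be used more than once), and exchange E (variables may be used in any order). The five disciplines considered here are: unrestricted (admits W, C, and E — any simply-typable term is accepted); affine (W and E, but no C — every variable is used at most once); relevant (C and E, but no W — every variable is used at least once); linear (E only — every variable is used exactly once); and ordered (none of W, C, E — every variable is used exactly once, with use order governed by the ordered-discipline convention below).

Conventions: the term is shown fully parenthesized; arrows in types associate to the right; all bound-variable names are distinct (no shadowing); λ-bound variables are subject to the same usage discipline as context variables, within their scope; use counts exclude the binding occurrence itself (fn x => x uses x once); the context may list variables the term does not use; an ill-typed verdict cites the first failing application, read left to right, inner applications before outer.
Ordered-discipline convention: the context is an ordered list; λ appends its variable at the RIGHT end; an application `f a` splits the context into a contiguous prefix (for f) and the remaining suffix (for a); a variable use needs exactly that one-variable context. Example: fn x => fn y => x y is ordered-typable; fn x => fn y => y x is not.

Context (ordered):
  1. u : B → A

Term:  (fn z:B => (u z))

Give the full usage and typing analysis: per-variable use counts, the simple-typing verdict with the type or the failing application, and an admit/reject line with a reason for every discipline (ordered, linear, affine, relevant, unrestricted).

usage: u: 1×; z (bound): 1×
order of uses: u, z
typing: the term checks, with type B → A
ordered: ✓ — single-use (u, z), ordered derivation ok
linear: ✓ — exactly-once usage across u, z
affine: ✓ — none of u, z used more than once
relevant: ✓ — every one of u, z appears
unrestricted: ✓ — simply typable at B → A; W, C, E all held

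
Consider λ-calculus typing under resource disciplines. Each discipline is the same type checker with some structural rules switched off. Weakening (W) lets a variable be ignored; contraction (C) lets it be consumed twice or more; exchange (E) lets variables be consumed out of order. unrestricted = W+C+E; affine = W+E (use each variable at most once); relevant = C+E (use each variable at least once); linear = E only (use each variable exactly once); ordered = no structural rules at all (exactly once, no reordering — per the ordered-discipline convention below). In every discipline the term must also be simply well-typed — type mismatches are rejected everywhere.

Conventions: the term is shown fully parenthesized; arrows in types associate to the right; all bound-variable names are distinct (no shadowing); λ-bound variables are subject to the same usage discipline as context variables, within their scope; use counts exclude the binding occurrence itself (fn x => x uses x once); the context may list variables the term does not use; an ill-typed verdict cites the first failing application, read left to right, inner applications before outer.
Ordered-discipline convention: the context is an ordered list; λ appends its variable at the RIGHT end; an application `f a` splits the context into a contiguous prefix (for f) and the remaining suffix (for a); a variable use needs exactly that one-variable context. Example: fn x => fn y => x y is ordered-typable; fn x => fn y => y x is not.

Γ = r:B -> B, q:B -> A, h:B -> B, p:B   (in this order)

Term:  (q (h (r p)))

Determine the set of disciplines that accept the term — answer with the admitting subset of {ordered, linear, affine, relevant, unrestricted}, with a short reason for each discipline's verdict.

accepted by: linear, affine, relevant, unrestricted
variable uses: r ×1, q ×1, h ×1, p ×1
use order (left to right): q, h, r, p
typing: the term checks, with type A
ordered ✗ (needs exchange: uses follow q, h, r, p)
linear ✓ (single use per variable (r, q, h, p))
affine ✓ (no duplicate uses among r, q, h, p)
relevant ✓ (r, q, h, p: all used, weakening unneeded)
unrestricted ✓ (typability at A is all that's needed)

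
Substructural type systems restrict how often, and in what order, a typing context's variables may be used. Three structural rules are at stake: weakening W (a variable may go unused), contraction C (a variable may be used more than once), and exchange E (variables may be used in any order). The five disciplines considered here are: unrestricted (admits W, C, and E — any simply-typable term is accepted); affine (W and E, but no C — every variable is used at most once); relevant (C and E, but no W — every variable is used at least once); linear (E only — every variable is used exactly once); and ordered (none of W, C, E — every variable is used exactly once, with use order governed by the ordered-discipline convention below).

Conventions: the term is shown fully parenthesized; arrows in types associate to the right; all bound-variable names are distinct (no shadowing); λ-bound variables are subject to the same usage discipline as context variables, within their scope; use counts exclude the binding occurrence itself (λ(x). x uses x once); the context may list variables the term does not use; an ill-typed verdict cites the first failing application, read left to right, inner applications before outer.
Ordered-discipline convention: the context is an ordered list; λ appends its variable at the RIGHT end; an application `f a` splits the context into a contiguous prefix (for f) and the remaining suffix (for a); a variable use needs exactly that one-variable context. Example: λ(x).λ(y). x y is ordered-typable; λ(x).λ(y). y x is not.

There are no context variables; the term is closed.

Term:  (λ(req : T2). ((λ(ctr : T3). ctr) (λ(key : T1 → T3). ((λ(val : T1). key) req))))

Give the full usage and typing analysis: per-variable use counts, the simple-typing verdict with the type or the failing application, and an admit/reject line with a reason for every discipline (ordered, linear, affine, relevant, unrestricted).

use counts: req [bound]: 1×; ctr [bound]: 1×; key [bound]: 1×; val [bound]: 0×
uses in reading order: ctr, key, req
typing: ill-typed: argument of type T2 where T1 is required
ordered: ✗ — a type mismatch blocks all five
linear: ✗ — the type mismatch rejects it
affine: ✗ — not simply typable
relevant: ✗ — fails simple typing
unrestricted: ✗ — a type mismatch blocks all five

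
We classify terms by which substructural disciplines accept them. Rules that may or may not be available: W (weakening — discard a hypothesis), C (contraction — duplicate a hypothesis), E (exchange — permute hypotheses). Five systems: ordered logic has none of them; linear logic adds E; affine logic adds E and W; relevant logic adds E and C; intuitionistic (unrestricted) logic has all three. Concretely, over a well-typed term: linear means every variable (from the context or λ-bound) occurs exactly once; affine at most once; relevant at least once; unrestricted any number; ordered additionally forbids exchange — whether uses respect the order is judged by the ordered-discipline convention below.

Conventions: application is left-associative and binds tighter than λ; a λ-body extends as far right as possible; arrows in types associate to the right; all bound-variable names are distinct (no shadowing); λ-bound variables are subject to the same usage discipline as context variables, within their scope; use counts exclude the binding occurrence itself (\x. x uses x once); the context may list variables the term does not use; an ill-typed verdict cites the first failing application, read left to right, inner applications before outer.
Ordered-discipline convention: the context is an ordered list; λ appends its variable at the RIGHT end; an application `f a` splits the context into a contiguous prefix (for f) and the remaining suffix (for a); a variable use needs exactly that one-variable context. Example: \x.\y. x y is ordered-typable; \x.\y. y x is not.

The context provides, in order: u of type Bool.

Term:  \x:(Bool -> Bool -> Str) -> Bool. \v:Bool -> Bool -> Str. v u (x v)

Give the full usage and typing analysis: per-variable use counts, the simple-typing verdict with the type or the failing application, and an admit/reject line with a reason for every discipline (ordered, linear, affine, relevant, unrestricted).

variable uses: u: 1×; x (bound): 1×; v (bound): 2×
use order (left to right): v, u, x, v
typing: well-typed — term : ((Bool -> Bool -> Str) -> Bool) -> (Bool -> Bool -> Str) -> Str
ordered: ✗ — needs contraction — v ×2
linear: ✗ — needs contraction — v ×2
affine: ✗ — needs contraction — v ×2
relevant: ✓ — none of u, x, v goes unused
unrestricted: ✓ — typability at ((Bool -> Bool -> Str) -> Bool) -> (Bool -> Bool -> Str) -> Str is all that's needed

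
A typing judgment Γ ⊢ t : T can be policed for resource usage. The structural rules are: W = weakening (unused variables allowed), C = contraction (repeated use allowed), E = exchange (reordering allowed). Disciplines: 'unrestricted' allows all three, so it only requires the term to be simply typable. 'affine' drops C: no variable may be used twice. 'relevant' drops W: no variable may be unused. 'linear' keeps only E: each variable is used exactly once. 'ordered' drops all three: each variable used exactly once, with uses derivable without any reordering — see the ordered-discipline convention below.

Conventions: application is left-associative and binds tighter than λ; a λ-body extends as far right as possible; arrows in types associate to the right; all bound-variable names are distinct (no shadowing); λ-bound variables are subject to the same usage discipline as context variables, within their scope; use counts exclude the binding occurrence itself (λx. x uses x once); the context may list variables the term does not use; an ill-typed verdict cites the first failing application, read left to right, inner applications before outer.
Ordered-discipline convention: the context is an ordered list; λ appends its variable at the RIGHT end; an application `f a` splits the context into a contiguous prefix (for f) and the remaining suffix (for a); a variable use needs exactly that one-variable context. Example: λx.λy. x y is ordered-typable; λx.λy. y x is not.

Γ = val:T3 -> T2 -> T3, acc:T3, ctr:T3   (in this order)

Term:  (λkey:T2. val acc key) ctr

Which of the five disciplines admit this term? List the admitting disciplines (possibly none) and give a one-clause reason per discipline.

admitted in: none
variable uses: val ×1, acc ×1, ctr ×1, key [bound] ×1
left-to-right use order: val, acc, key, ctr
typing: ill-typed: argument of type T3 where T2 is required
ordered ✗ (a type mismatch blocks all five)
linear ✗ (the type mismatch rejects it)
affine ✗ (not simply typable)
relevant ✗ (fails simple typing)
unrestricted ✗ (a type mismatch blocks all five)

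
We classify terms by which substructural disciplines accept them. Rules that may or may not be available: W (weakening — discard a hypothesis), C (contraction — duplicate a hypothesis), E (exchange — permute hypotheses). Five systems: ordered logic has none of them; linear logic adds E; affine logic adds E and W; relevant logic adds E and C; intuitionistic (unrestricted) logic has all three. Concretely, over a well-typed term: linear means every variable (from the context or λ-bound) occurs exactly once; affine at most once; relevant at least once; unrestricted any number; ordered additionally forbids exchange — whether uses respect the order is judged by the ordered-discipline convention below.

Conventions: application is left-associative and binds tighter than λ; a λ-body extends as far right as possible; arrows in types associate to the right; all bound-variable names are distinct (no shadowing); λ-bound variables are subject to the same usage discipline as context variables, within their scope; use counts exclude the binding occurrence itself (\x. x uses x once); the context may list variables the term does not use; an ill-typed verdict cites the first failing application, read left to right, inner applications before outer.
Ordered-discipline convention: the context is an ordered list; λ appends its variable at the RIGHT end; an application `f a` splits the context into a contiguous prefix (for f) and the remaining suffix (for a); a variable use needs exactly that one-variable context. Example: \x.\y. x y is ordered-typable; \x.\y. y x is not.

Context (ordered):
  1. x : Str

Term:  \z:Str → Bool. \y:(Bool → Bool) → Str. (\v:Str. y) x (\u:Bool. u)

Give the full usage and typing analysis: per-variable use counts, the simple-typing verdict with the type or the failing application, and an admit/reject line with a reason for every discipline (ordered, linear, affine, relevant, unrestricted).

counts: x: 1; z [bound]: 0; y [bound]: 1; v [bound]: 0; u [bound]: 1
order of uses: y, x, u
typing: well-typed — term : (Str → Bool) → ((Bool → Bool) → Str) → Str
ordered: ✗ — unused: z, v — weakening required
linear: ✗ — unused: z, v — weakening required
affine: ✓ — at most one use each (x, z, y, v, u)
relevant: ✗ — unused: z, v — weakening required
unrestricted: ✓ — well-typed at (Str → Bool) → ((Bool → Bool) → Str) → Str; no restrictions here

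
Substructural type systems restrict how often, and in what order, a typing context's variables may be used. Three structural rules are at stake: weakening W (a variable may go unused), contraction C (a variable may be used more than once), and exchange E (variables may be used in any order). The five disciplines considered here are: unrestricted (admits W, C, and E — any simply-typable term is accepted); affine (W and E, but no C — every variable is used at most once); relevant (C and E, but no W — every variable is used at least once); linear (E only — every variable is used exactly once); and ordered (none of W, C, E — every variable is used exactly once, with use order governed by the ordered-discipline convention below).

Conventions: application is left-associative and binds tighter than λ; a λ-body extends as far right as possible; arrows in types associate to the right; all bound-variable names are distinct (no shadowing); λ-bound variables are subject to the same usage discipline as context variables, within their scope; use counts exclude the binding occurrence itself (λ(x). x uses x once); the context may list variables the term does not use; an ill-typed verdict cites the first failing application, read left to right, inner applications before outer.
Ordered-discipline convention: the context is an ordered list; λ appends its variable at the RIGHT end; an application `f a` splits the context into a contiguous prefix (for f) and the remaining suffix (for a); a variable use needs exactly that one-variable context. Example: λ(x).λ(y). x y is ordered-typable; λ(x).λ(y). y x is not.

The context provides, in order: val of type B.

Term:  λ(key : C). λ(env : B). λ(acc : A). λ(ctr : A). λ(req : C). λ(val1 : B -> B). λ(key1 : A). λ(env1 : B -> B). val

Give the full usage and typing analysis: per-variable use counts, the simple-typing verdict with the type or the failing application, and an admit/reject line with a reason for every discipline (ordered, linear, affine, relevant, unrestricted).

counts: val: 1, key (bound): 0, env (bound): 0, acc (bound): 0, ctr (bound): 0, req (bound): 0, val1 (bound): 0, key1 (bound): 0, env1 (bound): 0
uses in reading order: val
typing: well-typed at C -> B -> A -> A -> C -> (B -> B) -> A -> (B -> B) -> B
ordered: ✗, key, env, acc, ctr, req, val1, key1, env1 left unused
linear: ✗, key, env, acc, ctr, req, val1, key1, env1 left unused
affine: ✓, val, key, env, acc, ctr, req, val1, key1, env1: no repeats, contraction unneeded
relevant: ✗, key, env, acc, ctr, req, val1, key1, env1 left unused
unrestricted: ✓, simply typable at C -> B -> A -> A -> C -> (B -> B) -> A -> (B -> B) -> B; W, C, E all held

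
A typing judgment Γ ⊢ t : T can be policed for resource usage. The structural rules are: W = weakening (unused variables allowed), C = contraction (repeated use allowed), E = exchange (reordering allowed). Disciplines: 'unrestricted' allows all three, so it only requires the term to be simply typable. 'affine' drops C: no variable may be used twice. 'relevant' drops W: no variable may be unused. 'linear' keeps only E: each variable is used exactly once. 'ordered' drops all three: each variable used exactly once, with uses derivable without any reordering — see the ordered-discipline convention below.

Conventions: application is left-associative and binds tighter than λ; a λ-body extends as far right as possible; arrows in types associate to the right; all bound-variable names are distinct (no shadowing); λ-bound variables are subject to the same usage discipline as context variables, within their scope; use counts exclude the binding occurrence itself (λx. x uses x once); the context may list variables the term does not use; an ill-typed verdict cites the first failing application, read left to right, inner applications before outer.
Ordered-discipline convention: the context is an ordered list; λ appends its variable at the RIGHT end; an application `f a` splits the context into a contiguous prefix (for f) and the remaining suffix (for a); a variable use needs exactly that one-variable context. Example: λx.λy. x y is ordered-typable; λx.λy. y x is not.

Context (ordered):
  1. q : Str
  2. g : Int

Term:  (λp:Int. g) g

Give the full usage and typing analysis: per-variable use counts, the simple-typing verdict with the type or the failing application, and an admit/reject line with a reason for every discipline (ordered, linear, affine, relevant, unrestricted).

use counts: q=0, g=2, p (λ-bound)=0
uses in reading order: g, g
typing: the term checks, with type Int
ordered ✗ (needs contraction — g ×2; needs weakening: q, p unused)
linear ✗ (needs contraction — g ×2; needs weakening: q, p unused)
affine ✗ (needs contraction — g ×2)
relevant ✗ (needs weakening: q, p unused)
unrestricted ✓ (typability at Int is all that's needed)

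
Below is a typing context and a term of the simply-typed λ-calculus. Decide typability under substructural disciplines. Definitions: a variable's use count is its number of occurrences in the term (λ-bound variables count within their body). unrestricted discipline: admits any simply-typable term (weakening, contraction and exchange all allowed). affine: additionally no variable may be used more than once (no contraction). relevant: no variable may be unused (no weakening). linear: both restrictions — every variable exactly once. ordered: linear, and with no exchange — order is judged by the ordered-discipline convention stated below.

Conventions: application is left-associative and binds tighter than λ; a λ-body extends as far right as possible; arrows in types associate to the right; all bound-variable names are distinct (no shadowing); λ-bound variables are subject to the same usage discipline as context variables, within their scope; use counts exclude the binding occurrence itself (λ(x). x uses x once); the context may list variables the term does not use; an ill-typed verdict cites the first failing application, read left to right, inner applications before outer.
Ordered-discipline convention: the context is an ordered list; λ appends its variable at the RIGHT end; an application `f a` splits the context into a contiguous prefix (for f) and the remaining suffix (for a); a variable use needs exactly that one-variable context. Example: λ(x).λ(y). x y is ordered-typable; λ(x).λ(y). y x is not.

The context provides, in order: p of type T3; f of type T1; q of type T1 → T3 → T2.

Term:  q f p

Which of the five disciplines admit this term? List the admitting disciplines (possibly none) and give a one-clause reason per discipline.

admitted by: linear, affine, relevant, unrestricted
usage: p ×1; f ×1; q ×1
uses in reading order: q, f, p
typing: well-typed at T2
ordered ✗ (no ordered split (uses run q, f, p))
linear ✓ (p, f, q: one use apiece)
affine ✓ (none of p, f, q used more than once)
relevant ✓ (at least one use each (p, f, q))
unrestricted ✓ (type-checks (T2) and nothing is barred)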